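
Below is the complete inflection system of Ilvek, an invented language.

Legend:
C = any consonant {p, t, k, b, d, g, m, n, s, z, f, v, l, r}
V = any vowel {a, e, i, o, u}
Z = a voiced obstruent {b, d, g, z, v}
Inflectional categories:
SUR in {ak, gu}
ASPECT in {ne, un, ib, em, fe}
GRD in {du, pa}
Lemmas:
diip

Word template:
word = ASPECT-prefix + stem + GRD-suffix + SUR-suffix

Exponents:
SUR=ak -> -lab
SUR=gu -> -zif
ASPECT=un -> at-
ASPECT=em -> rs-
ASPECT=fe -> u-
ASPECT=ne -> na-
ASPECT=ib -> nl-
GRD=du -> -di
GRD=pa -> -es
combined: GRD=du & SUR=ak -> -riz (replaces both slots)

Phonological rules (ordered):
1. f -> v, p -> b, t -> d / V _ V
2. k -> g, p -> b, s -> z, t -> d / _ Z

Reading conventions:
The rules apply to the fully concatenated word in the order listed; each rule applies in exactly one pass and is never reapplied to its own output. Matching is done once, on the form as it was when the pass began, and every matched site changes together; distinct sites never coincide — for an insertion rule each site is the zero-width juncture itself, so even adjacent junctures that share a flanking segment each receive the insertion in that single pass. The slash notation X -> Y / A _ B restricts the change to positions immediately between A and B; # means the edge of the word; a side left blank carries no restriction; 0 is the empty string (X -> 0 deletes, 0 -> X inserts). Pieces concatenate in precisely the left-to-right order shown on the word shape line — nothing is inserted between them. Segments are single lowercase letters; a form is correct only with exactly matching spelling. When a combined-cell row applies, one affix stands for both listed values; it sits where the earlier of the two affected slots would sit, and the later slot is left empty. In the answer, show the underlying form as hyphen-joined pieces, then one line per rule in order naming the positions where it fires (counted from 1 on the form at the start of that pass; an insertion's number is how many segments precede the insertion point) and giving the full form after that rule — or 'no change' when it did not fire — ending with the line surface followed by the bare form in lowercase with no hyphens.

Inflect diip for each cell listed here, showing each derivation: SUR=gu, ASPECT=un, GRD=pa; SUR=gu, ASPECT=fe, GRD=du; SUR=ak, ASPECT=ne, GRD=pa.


cell SUR=gu, ASPECT=un, GRD=pa:
underlying: at-diip-es-zif
1. f -> v, p -> b, t -> d / V _ V: fires at position(s) 6: atdiibeszif
2. k -> g, p -> b, s -> z, t -> d / _ Z: fires at position(s) 2, 8: addiibezzif
surface: addiibezzif

cell SUR=gu, ASPECT=fe, GRD=du:
underlying: u-diip-di-zif
1. f -> v, p -> b, t -> d / V _ V: no change
2. k -> g, p -> b, s -> z, t -> d / _ Z: fires at position(s) 5: udiibdizif
surface: udiibdizif

cell SUR=ak, ASPECT=ne, GRD=pa:
underlying: na-diip-es-lab
1. f -> v, p -> b, t -> d / V _ V: fires at position(s) 6: nadiibeslab
2. k -> g, p -> b, s -> z, t -> d / _ Z: no change
surface: nadiibeslab


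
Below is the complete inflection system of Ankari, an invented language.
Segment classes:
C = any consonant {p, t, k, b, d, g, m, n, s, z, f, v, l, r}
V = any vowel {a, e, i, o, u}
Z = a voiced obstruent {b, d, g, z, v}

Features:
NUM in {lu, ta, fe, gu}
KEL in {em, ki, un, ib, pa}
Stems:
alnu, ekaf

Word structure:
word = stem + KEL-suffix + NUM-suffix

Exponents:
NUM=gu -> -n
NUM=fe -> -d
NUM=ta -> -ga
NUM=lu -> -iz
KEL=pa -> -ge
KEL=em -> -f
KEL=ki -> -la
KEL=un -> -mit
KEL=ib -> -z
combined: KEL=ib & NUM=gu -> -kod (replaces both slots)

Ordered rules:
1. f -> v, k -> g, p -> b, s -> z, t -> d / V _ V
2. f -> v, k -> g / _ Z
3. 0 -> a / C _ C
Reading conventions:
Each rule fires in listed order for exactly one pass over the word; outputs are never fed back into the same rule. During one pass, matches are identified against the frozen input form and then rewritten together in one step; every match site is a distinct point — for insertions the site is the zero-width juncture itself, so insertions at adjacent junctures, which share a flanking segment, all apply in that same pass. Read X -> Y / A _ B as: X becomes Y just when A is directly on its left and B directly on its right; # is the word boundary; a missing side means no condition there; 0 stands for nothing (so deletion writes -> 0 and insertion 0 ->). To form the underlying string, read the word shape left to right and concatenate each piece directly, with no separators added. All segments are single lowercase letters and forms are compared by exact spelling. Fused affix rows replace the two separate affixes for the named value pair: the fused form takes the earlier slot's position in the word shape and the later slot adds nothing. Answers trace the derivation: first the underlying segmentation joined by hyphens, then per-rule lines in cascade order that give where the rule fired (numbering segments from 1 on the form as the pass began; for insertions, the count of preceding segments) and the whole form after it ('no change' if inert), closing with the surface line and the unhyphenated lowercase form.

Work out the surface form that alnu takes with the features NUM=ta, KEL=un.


underlying: alnu-mit-ga
1. f -> v, k -> g, p -> b, s -> z, t -> d / V _ V: no change
2. f -> v, k -> g / _ Z: no change
3. 0 -> a / C _ C: inserts after position(s) 2, 7: alanumitaga
surface: alanumitaga


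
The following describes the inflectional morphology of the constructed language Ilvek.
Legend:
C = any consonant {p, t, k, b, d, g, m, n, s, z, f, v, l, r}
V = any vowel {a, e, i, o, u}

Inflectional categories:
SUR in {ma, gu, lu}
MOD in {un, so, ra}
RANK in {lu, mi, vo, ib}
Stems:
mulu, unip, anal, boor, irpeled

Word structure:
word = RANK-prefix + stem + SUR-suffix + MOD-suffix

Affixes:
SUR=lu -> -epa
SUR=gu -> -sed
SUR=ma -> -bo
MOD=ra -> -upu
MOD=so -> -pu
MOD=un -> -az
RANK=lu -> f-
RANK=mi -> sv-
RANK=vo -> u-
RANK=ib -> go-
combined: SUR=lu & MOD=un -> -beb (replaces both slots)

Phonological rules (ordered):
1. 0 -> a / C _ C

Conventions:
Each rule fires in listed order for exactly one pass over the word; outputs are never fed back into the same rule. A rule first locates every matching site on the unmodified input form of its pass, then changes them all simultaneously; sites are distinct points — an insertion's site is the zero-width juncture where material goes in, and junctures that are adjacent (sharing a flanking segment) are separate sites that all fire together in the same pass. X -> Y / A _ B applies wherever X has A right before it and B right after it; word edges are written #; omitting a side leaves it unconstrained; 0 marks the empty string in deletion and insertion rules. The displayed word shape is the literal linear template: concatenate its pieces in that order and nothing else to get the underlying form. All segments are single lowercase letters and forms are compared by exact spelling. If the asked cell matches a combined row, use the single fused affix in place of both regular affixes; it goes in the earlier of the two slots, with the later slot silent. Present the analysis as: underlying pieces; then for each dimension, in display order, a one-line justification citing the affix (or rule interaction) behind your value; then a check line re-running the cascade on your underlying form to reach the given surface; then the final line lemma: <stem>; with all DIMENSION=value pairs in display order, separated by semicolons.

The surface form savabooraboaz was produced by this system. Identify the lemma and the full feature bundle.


underlying: sv-boor-bo-az
SUR=ma - signalled by the affix -bo
MOD=un - signalled by the affix -az
RANK=mi - signalled by the affix sv-
check: svboorboaz -> savabooraboaz
lemma: boor; SUR=ma; MOD=un; RANK=mi


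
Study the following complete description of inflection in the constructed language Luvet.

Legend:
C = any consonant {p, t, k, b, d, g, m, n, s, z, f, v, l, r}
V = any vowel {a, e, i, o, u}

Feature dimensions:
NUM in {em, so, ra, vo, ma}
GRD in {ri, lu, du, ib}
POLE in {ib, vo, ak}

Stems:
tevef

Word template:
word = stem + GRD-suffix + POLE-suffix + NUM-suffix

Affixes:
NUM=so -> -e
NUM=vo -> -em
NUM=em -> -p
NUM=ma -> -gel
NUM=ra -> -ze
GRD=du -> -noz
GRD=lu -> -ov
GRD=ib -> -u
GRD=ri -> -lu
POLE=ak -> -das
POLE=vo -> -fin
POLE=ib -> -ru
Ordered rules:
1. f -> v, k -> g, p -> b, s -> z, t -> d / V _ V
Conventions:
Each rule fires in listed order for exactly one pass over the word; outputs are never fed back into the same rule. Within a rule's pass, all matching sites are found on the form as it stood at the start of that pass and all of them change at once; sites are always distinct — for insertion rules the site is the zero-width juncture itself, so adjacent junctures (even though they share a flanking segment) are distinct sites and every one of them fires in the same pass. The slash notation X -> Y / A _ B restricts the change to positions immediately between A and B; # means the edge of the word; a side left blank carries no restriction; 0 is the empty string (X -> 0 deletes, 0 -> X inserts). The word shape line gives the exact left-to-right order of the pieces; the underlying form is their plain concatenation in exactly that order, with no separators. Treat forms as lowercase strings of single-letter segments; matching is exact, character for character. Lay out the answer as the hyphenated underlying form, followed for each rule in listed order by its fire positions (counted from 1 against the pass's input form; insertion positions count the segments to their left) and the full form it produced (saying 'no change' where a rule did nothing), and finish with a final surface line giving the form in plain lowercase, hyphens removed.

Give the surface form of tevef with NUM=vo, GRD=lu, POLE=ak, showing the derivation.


underlying: tevef-ov-das-em
1. f -> v, k -> g, p -> b, s -> z, t -> d / V _ V: fires at position(s) 5, 10: tevevovdazem
surface: tevevovdazem


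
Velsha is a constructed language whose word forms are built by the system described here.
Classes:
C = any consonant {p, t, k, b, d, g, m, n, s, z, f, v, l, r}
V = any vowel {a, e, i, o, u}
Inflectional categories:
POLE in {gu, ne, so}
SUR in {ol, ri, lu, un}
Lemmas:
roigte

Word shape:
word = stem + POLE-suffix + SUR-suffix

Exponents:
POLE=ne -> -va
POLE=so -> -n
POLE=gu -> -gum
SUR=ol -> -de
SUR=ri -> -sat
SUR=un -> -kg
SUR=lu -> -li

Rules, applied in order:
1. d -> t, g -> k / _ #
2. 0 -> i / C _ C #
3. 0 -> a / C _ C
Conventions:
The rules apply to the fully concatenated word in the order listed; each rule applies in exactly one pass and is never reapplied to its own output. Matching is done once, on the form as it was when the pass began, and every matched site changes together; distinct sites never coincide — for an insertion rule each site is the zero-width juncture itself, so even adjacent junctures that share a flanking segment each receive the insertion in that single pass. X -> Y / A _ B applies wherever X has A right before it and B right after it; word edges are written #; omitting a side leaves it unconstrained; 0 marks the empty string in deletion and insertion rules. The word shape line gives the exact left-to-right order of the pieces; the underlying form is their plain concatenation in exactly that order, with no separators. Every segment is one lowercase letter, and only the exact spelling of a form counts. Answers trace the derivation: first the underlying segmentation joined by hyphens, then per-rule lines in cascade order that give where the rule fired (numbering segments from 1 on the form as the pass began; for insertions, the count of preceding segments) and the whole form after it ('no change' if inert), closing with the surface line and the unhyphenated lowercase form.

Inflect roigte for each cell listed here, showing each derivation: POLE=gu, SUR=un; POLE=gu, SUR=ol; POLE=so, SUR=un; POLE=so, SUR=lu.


cell POLE=gu, SUR=un:
underlying: roigte-gum-kg
1. d -> t, g -> k / _ #: fires at position(s) 11: roigtegumkk
2. 0 -> i / C _ C #: inserts after position(s) 10: roigtegumkik
3. 0 -> a / C _ C: inserts after position(s) 4, 9: roigategumakik
surface: roigategumakik

cell POLE=gu, SUR=ol:
underlying: roigte-gum-de
1. d -> t, g -> k / _ #: no change
2. 0 -> i / C _ C #: no change
3. 0 -> a / C _ C: inserts after position(s) 4, 9: roigategumade
surface: roigategumade

cell POLE=so, SUR=un:
underlying: roigte-n-kg
1. d -> t, g -> k / _ #: fires at position(s) 9: roigtenkk
2. 0 -> i / C _ C #: inserts after position(s) 8: roigtenkik
3. 0 -> a / C _ C: inserts after position(s) 4, 7: roigatenakik
surface: roigatenakik

cell POLE=so, SUR=lu:
underlying: roigte-n-li
1. d -> t, g -> k / _ #: no change
2. 0 -> i / C _ C #: no change
3. 0 -> a / C _ C: inserts after position(s) 4, 7: roigatenali
surface: roigatenali


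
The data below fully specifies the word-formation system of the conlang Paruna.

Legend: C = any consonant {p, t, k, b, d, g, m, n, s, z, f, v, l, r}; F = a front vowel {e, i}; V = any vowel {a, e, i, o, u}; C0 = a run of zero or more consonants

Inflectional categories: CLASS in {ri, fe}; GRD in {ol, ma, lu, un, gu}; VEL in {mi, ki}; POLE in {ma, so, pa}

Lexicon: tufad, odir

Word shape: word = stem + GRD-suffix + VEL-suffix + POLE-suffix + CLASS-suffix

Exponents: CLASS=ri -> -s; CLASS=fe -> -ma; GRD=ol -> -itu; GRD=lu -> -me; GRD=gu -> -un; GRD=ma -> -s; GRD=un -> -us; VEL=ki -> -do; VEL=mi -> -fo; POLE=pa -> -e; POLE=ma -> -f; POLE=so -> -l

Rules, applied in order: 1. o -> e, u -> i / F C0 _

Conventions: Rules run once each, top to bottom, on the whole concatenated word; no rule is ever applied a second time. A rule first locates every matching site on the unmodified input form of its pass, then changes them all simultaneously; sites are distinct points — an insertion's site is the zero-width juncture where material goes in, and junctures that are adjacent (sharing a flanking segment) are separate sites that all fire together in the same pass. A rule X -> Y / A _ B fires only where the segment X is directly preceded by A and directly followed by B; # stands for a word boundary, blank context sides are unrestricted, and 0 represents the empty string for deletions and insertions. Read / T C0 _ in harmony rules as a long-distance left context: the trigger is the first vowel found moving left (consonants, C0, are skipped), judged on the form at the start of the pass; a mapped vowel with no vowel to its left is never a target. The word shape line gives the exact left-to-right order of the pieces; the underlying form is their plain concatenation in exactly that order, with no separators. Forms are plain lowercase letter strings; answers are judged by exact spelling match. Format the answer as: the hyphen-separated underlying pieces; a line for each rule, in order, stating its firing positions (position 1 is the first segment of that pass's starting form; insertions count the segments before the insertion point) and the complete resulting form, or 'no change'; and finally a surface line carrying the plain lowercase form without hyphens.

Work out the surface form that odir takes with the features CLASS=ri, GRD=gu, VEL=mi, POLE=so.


underlying: odir-un-fo-l-s
1. o -> e, u -> i / F C0 _: fires at position(s) 5: odirinfols
surface: odirinfols


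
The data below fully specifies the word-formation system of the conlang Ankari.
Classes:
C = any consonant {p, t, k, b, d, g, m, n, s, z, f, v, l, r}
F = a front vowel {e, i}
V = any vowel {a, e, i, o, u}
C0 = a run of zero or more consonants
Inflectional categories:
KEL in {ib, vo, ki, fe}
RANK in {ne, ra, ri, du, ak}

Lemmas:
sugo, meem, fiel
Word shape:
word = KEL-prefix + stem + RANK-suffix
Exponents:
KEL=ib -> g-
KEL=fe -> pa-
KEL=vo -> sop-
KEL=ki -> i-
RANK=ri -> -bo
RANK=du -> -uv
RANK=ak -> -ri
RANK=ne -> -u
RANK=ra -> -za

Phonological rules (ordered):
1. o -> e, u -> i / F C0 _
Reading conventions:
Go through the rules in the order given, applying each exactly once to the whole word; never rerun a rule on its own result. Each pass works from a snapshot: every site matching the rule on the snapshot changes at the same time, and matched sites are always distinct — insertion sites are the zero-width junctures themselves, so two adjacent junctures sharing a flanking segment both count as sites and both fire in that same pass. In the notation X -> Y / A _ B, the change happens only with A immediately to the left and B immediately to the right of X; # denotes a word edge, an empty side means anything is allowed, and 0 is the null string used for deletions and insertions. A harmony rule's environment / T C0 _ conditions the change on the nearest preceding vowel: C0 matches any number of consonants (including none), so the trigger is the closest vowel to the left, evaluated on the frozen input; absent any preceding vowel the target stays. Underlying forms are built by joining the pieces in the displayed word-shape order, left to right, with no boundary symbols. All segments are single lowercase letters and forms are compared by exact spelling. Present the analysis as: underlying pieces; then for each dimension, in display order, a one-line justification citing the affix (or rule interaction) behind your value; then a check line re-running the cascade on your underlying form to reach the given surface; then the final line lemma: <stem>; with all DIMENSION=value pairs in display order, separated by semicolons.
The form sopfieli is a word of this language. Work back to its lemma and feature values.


underlying: sop-fiel-u
KEL=vo - signalled by the affix sop-
RANK=ne - signalled by the affix -u
check: sopfielu -> sopfieli
lemma: fiel; KEL=vo; RANK=ne


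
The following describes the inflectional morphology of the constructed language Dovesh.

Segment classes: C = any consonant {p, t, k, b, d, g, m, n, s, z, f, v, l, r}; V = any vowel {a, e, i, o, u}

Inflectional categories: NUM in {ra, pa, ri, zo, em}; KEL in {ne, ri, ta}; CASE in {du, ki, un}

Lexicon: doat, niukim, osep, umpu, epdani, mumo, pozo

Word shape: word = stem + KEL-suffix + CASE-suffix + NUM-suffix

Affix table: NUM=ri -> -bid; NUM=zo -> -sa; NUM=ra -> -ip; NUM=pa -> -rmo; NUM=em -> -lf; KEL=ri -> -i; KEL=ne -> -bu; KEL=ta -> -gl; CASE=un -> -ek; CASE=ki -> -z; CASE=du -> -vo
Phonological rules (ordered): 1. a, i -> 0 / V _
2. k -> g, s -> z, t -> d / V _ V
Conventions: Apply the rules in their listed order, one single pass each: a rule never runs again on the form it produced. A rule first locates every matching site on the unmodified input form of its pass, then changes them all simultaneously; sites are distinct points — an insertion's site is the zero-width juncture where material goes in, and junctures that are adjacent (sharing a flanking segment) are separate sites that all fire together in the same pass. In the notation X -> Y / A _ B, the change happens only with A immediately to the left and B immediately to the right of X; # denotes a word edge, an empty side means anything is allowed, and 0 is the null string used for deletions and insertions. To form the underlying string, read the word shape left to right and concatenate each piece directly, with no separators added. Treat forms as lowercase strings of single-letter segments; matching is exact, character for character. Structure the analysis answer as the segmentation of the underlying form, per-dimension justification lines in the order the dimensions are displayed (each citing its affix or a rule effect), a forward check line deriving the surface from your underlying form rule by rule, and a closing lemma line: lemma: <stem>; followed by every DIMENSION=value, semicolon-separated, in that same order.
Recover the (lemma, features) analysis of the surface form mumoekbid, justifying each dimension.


underlying: mumo-i-ek-bid
NUM=ri - signalled by the affix -bid
KEL=ri - signalled by the affix -i
CASE=un - signalled by the affix -ek
check: mumoiekbid -> mumoekbid -> mumoekbid
lemma: mumo; NUM=ri; KEL=ri; CASE=un


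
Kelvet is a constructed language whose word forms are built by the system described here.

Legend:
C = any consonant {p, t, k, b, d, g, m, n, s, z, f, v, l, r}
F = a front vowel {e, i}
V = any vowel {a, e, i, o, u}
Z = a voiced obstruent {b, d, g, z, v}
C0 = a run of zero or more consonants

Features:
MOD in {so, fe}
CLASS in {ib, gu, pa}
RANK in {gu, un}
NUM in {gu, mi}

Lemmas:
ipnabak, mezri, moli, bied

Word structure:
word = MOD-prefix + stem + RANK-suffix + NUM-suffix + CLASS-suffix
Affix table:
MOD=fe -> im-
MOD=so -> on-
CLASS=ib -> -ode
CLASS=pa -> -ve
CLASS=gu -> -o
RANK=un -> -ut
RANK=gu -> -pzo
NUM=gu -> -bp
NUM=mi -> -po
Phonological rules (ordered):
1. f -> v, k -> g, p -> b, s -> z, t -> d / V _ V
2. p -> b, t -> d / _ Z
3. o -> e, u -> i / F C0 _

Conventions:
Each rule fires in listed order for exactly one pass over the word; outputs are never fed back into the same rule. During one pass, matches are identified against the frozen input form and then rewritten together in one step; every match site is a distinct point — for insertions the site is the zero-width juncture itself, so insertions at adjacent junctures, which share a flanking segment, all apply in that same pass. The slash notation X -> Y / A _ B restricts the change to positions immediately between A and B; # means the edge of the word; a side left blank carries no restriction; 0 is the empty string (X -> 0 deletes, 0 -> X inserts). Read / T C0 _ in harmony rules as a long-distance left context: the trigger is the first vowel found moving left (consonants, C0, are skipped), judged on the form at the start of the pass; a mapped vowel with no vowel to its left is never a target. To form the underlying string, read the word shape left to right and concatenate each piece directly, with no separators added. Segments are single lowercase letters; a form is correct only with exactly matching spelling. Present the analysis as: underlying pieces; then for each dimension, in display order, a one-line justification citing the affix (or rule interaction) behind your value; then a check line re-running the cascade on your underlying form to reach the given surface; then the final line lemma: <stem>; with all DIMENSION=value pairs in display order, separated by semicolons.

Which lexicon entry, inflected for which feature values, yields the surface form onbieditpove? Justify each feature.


underlying: on-bied-ut-po-ve
MOD=so - signalled by the affix on-
CLASS=pa - signalled by the affix -ve
RANK=un - signalled by the affix -ut
NUM=mi - signalled by the affix -po
check: onbiedutpove -> onbiedutpove -> onbiedutpove -> onbieditpove
lemma: bied; MOD=so; CLASS=pa; RANK=un; NUM=mi


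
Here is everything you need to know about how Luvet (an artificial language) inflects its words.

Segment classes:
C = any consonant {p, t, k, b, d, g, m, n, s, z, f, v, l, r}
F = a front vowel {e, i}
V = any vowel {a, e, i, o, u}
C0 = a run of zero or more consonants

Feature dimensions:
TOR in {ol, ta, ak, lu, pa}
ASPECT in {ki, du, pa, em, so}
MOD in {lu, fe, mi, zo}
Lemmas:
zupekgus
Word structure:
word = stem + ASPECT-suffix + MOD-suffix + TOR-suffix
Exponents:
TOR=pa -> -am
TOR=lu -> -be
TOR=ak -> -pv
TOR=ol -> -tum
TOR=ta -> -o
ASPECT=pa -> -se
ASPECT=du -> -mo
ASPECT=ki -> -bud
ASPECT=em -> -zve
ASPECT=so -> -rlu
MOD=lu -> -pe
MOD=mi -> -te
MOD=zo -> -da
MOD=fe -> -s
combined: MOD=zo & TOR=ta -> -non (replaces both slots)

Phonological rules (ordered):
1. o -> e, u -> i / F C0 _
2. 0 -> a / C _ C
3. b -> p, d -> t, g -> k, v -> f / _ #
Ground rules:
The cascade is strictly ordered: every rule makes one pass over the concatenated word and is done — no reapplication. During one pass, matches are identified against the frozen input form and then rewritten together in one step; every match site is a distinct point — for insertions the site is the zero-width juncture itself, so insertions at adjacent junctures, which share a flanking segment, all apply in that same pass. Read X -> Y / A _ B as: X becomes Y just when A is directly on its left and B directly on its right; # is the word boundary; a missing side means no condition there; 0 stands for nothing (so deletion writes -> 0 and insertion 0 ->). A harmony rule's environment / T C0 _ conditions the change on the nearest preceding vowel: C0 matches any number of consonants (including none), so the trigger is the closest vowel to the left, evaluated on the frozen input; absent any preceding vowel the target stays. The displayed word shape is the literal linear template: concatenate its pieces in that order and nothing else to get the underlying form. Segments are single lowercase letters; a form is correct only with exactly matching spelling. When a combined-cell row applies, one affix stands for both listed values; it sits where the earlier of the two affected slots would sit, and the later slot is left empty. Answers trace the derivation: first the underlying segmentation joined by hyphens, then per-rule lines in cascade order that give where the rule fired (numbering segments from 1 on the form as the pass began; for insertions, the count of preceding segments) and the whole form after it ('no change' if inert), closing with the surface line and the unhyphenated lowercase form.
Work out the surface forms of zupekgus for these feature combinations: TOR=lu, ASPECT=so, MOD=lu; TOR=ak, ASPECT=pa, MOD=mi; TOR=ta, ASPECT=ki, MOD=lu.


cell TOR=lu, ASPECT=so, MOD=lu:
underlying: zupekgus-rlu-pe-be
1. o -> e, u -> i / F C0 _: fires at position(s) 7: zupekgisrlupebe
2. 0 -> a / C _ C: inserts after position(s) 5, 8, 9: zupekagisaralupebe
3. b -> p, d -> t, g -> k, v -> f / _ #: no change
surface: zupekagisaralupebe

cell TOR=ak, ASPECT=pa, MOD=mi:
underlying: zupekgus-se-te-pv
1. o -> e, u -> i / F C0 _: fires at position(s) 7: zupekgissetepv
2. 0 -> a / C _ C: inserts after position(s) 5, 8, 13: zupekagisasetepav
3. b -> p, d -> t, g -> k, v -> f / _ #: fires at position(s) 17: zupekagisasetepaf
surface: zupekagisasetepaf

cell TOR=ta, ASPECT=ki, MOD=lu:
underlying: zupekgus-bud-pe-o
1. o -> e, u -> i / F C0 _: fires at position(s) 7, 14: zupekgisbudpee
2. 0 -> a / C _ C: inserts after position(s) 5, 8, 11: zupekagisabudapee
3. b -> p, d -> t, g -> k, v -> f / _ #: no change
surface: zupekagisabudapee


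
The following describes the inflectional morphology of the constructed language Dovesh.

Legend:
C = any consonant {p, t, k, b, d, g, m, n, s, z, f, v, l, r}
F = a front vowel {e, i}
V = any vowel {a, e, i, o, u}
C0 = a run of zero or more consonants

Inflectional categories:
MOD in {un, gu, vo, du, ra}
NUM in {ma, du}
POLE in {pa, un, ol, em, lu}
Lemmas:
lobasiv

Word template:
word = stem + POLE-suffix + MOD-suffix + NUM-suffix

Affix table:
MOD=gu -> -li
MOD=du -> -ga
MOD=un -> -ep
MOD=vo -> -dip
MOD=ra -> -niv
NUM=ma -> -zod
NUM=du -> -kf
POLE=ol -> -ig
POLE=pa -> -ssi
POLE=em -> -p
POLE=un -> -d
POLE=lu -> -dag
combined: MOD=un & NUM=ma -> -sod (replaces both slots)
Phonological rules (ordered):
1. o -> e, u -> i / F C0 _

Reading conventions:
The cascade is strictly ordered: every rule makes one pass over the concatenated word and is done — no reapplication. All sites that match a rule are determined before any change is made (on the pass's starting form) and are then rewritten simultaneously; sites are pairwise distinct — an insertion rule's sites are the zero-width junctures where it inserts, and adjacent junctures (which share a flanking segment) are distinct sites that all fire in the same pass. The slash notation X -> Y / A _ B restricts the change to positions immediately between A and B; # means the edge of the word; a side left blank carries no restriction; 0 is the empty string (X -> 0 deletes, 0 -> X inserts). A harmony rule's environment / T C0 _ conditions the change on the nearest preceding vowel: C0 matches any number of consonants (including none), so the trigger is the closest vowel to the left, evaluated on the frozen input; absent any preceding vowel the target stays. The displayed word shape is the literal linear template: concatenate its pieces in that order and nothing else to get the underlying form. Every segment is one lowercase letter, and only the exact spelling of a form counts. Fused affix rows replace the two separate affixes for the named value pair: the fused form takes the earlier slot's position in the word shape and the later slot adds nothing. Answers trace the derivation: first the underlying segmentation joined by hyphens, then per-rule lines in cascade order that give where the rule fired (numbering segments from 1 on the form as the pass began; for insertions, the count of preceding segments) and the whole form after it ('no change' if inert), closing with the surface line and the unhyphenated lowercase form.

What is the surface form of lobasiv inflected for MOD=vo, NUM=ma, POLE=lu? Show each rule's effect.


underlying: lobasiv-dag-dip-zod
1. o -> e, u -> i / F C0 _: fires at position(s) 15: lobasivdagdipzed
surface: lobasivdagdipzed


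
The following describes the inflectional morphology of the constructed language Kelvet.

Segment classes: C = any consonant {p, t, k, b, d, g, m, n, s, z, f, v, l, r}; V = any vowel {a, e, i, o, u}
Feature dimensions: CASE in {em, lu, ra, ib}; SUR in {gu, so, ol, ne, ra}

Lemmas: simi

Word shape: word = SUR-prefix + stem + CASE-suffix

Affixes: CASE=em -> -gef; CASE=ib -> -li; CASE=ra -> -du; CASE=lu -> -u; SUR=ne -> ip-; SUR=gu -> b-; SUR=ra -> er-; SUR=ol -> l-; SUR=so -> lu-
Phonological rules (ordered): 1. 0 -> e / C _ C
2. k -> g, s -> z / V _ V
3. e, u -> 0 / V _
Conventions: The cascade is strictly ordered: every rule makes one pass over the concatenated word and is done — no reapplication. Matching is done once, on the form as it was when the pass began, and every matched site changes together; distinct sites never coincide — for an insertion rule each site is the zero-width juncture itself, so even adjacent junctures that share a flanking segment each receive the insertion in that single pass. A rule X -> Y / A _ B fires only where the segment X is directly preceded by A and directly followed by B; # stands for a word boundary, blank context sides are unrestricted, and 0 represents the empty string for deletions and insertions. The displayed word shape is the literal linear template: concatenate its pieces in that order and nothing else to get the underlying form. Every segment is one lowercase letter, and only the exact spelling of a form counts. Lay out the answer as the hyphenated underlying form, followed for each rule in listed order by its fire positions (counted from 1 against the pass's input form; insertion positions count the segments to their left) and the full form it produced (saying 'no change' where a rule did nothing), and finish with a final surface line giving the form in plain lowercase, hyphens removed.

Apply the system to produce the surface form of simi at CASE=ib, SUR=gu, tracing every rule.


underlying: b-simi-li
1. 0 -> e / C _ C: inserts after position(s) 1: besimili
2. k -> g, s -> z / V _ V: fires at position(s) 3: bezimili
3. e, u -> 0 / V _: no change
surface: bezimili


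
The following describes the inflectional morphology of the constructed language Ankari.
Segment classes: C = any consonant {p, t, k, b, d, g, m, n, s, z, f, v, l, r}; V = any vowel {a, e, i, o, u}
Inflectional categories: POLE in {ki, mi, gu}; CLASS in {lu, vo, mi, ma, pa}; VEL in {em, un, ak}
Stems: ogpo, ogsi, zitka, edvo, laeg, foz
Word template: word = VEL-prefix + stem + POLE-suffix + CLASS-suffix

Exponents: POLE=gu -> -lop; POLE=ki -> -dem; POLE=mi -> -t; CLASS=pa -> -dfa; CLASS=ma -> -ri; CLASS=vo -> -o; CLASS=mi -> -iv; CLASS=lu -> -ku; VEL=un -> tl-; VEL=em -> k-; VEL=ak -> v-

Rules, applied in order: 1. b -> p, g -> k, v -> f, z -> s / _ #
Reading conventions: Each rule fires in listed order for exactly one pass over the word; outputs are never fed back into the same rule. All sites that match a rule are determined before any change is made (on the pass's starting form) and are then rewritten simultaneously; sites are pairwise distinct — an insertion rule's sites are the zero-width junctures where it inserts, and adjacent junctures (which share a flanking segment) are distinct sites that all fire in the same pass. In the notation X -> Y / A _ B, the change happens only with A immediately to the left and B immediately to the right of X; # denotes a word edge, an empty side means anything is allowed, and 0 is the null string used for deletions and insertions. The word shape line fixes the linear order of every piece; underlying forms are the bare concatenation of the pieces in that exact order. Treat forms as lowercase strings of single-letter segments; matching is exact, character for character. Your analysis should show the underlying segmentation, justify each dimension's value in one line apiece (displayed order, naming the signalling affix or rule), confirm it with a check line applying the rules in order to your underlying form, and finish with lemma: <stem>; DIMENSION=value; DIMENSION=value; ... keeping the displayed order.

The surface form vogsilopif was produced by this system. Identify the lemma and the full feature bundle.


underlying: v-ogsi-lop-iv
POLE=gu - signalled by the affix -lop
CLASS=mi - signalled by the affix -iv
VEL=ak - signalled by the affix v-
check: vogsilopiv -> vogsilopif
lemma: ogsi; POLE=gu; CLASS=mi; VEL=ak


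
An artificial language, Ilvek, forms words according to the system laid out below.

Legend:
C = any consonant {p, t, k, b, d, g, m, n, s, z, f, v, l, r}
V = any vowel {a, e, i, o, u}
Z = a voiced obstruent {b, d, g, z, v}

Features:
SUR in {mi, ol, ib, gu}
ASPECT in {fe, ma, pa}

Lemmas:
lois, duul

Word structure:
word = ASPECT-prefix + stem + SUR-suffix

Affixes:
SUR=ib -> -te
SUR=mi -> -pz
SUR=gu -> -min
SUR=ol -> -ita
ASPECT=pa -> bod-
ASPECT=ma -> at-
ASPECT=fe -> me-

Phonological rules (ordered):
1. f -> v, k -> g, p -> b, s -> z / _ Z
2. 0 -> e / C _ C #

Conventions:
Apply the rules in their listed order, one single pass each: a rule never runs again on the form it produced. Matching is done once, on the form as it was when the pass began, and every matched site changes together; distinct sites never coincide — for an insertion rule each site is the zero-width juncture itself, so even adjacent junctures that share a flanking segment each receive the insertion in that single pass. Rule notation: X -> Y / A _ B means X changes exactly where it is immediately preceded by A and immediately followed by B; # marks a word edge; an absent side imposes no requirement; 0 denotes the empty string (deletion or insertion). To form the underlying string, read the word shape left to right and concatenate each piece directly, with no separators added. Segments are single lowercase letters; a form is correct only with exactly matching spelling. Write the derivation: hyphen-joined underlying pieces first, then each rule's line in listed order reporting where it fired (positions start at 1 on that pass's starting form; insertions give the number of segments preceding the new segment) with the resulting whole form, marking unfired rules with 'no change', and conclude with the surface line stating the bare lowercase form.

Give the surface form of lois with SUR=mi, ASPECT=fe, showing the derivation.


underlying: me-lois-pz
1. f -> v, k -> g, p -> b, s -> z / _ Z: fires at position(s) 7: meloisbz
2. 0 -> e / C _ C #: inserts after position(s) 7: meloisbez
surface: meloisbez


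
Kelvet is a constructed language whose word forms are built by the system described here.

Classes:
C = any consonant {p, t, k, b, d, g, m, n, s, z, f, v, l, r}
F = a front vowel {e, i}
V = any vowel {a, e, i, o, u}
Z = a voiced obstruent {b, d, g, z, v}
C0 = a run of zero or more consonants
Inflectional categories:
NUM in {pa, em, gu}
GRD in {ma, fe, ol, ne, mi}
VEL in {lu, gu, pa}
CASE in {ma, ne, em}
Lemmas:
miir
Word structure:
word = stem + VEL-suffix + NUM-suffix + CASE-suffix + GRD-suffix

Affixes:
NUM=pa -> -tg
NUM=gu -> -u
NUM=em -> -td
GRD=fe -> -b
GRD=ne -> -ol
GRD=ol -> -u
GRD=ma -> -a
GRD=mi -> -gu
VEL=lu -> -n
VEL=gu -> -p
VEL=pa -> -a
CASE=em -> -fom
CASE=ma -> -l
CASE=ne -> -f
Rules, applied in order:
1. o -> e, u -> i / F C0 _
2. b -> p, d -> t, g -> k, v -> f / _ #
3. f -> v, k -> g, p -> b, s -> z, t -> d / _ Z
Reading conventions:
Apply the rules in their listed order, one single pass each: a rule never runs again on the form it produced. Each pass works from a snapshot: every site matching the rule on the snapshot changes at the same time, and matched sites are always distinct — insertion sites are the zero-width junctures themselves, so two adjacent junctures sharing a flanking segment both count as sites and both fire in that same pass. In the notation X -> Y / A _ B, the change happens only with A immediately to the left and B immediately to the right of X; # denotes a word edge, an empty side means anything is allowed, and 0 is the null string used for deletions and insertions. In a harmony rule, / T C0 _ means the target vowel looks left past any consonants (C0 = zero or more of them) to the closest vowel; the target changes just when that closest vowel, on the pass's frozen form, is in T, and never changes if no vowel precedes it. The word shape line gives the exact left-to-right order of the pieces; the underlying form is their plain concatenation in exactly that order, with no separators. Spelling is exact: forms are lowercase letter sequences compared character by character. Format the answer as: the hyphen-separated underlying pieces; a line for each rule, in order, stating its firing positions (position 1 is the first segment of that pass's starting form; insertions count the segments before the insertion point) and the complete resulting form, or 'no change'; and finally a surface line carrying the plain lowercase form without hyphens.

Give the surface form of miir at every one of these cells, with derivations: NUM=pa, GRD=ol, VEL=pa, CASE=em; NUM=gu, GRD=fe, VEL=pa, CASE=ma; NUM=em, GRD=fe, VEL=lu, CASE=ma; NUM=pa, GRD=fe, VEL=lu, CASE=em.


cell NUM=pa, GRD=ol, VEL=pa, CASE=em:
underlying: miir-a-tg-fom-u
1. o -> e, u -> i / F C0 _: no change
2. b -> p, d -> t, g -> k, v -> f / _ #: no change
3. f -> v, k -> g, p -> b, s -> z, t -> d / _ Z: fires at position(s) 6: miiradgfomu
surface: miiradgfomu

cell NUM=gu, GRD=fe, VEL=pa, CASE=ma:
underlying: miir-a-u-l-b
1. o -> e, u -> i / F C0 _: no change
2. b -> p, d -> t, g -> k, v -> f / _ #: fires at position(s) 8: miiraulp
3. f -> v, k -> g, p -> b, s -> z, t -> d / _ Z: no change
surface: miiraulp

cell NUM=em, GRD=fe, VEL=lu, CASE=ma:
underlying: miir-n-td-l-b
1. o -> e, u -> i / F C0 _: no change
2. b -> p, d -> t, g -> k, v -> f / _ #: fires at position(s) 9: miirntdlp
3. f -> v, k -> g, p -> b, s -> z, t -> d / _ Z: fires at position(s) 6: miirnddlp
surface: miirnddlp

cell NUM=pa, GRD=fe, VEL=lu, CASE=em:
underlying: miir-n-tg-fom-b
1. o -> e, u -> i / F C0 _: fires at position(s) 9: miirntgfemb
2. b -> p, d -> t, g -> k, v -> f / _ #: fires at position(s) 11: miirntgfemp
3. f -> v, k -> g, p -> b, s -> z, t -> d / _ Z: fires at position(s) 6: miirndgfemp
surface: miirndgfemp


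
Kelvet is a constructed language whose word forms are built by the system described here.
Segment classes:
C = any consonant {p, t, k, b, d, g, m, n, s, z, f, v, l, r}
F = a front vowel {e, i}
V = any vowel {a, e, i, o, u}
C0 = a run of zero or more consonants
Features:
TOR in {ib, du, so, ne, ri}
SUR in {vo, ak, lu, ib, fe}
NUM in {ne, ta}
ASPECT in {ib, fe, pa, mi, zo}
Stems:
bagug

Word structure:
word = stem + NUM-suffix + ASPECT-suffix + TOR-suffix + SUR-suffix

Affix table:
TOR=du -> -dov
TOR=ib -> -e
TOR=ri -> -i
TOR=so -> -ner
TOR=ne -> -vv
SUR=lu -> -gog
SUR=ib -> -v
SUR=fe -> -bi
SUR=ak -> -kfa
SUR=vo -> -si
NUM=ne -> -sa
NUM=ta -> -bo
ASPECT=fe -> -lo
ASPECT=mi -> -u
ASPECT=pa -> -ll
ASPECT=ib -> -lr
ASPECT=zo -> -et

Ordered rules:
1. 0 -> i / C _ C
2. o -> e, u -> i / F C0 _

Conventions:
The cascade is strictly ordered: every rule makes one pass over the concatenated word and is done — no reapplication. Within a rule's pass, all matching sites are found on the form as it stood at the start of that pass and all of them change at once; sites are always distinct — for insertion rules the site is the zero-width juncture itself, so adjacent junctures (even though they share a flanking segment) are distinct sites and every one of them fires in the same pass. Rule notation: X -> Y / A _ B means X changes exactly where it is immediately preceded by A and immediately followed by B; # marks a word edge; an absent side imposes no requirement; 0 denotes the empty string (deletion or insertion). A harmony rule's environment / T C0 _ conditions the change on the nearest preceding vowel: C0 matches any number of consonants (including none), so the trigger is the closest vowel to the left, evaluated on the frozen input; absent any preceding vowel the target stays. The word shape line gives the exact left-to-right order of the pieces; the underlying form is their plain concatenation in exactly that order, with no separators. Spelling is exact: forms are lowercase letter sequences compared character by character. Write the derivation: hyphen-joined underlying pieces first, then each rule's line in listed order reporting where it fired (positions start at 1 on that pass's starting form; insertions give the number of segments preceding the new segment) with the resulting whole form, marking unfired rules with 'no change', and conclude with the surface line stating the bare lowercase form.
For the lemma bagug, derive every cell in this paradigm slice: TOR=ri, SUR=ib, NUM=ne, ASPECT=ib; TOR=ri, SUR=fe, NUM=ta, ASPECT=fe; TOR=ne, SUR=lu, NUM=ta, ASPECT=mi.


cell TOR=ri, SUR=ib, NUM=ne, ASPECT=ib:
underlying: bagug-sa-lr-i-v
1. 0 -> i / C _ C: inserts after position(s) 5, 8: bagugisaliriv
2. o -> e, u -> i / F C0 _: no change
surface: bagugisaliriv

cell TOR=ri, SUR=fe, NUM=ta, ASPECT=fe:
underlying: bagug-bo-lo-i-bi
1. 0 -> i / C _ C: inserts after position(s) 5: bagugiboloibi
2. o -> e, u -> i / F C0 _: fires at position(s) 8: bagugibeloibi
surface: bagugibeloibi

cell TOR=ne, SUR=lu, NUM=ta, ASPECT=mi:
underlying: bagug-bo-u-vv-gog
1. 0 -> i / C _ C: inserts after position(s) 5, 9, 10: bagugibouvivigog
2. o -> e, u -> i / F C0 _: fires at position(s) 8, 15: bagugibeuvivigeg
surface: bagugibeuvivigeg
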